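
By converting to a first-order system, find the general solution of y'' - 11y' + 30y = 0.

y(t) = c_1e^(5t) + c_2e^(6t)

Let x_1 = y, x_2 = y'. Then x_1' = x_2 and x_2' = -30x_1 + 11x_2.
A = [[0,1],[-30,11]]; det(A-λI) = λ^2 - 11λ + 30.
Eigenvalues λ = 5, 6 with eigenvectors (1,5), (1,6).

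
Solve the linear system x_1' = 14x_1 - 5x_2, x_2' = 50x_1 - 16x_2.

Coefficient matrix A = [[14, -5], [50, -16]].
Characteristic polynomial det(A - λI) = λ^2 + 2λ + 26 = 0.
Eigenvalues λ = -1 ± 5i (complex conjugate pair).
For λ=-1+5i: an eigenvector is (0,1) - i(-1,-3) = (0 + i, 1 + 3i).
A real fundamental pair from Re and Im of e^((-1+5i)t)v: X_1 = e^(-t)(cos(5t)·(0,1) + sin(5t)·(-1,-3)), X_2 = e^(-t)(sin(5t)·(0,1) - cos(5t)·(-1,-3)).
General solution: K_1X_1 + K_2X_2.

x_1(t) = -K_1e^(-t)sin(5t) + K_2e^(-t)cos(5t), x_2(t) = -3K_1e^(-t)sin(5t) + K_1e^(-t)cos(5t) + K_2e^(-t)sin(5t) + 3K_2e^(-t)cos(5t)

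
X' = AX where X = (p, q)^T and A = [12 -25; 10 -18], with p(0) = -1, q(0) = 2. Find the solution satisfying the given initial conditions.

p(t) = -13e^(-3t)sin(5t) - e^(-3t)cos(5t), q(t) = -8e^(-3t)sin(5t) + 2e^(-3t)cos(5t)

Coefficient matrix A = [[12, -25], [10, -18]].
Characteristic polynomial det(A - λI) = λ^2 + 6λ + 34 = 0.
Eigenvalues λ = -3 ± 5i (complex conjugate pair).
For λ=-3+5i: an eigenvector is (1,1) - i(-2,-1) = (1 + 2i, 1 + i).
A real fundamental pair from Re and Im of e^((-3+5i)t)v: X_1 = e^(-3t)(cos(5t)·(1,1) + sin(5t)·(-2,-1)), X_2 = e^(-3t)(sin(5t)·(1,1) - cos(5t)·(-2,-1)).
General solution: c_1X_1 + c_2X_2.
Applying p(0)=-1, q(0)=2 gives c_1=5, c_2=-3.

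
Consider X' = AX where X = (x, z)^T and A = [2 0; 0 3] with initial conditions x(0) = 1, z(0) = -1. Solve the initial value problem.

Coefficient matrix A = [[2, 0], [0, 3]].
Characteristic polynomial det(A - λI) = λ^2 - 5λ + 6 = 0.
Eigenvalues λ = 3, 2.
For λ=3: (A-λI) row 1 is [-1, 0], so an eigenvector is (0, 1).
For λ=2: (A-λI) row 2 is [0, 1], so an eigenvector is (-1, 0).
General solution: C_1e^(3t)(0,1) + C_2e^(2t)(-1,0).
Applying x(0)=1, z(0)=-1 gives C_1=-1, C_2=-1.

x(t) = e^(2t), z(t) = -e^(3t)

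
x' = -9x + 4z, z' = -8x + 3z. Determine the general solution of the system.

Coefficient matrix A = [[-9, 4], [-8, 3]].
Characteristic polynomial det(A - λI) = λ^2 + 6λ + 5 = 0.
Eigenvalues λ = -5, -1.
For λ=-5: (A-λI) row 1 is [-4, 4], so an eigenvector is (-1, -1).
For λ=-1: (A-λI) row 1 is [-8, 4], so an eigenvector is (1, 2).
General solution: c_1e^(-5t)(-1,-1) + c_2e^(-t)(1,2).

x(t) = -c_1e^(-5t) + c_2e^(-t), z(t) = -c_1e^(-5t) + 2c_2e^(-t)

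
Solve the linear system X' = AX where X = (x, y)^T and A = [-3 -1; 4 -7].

Coefficient matrix A = [[-3, -1], [4, -7]].
Characteristic polynomial det(A - λI) = λ^2 + 10λ + 25 = 0.
Single eigenvalue λ = -5 with algebraic multiplicity 2.
Eigenvector v = (-1,-2); generalized eigenvector w with (A-λI)w=v is (1,3).
General solution: e^(-5t)[C_1·v + C_2·(t·v + w)].

x(t) = -C_1e^(-5t) - C_2te^(-5t) + C_2e^(-5t), y(t) = -2C_1e^(-5t) - 2C_2te^(-5t) + 3C_2e^(-5t)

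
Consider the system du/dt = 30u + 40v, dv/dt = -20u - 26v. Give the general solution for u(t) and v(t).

Coefficient matrix A = [[30, 40], [-20, -26]].
Characteristic polynomial det(A - λI) = λ^2 - 4λ + 20 = 0.
Eigenvalues λ = 2 ± 4i (complex conjugate pair).
For λ=2+4i: an eigenvector is (1,-1) - i(-3,2) = (1 + 3i, -1 - 2i).
A real fundamental pair from Re and Im of e^((2+4i)t)v: X_1 = e^(2t)(cos(4t)·(1,-1) + sin(4t)·(-3,2)), X_2 = e^(2t)(sin(4t)·(1,-1) - cos(4t)·(-3,2)).
General solution: C_1X_1 + C_2X_2.

u(t) = -3C_1e^(2t)sin(4t) + C_1e^(2t)cos(4t) + C_2e^(2t)sin(4t) + 3C_2e^(2t)cos(4t), v(t) = 2C_1e^(2t)sin(4t) - C_1e^(2t)cos(4t) - C_2e^(2t)sin(4t) - 2C_2e^(2t)cos(4t)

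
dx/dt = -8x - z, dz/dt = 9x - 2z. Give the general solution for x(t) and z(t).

x(t) = -K_1e^(-5t) - K_2te^(-5t), z(t) = 3K_1e^(-5t) + 3K_2te^(-5t) + K_2e^(-5t)

Coefficient matrix A = [[-8, -1], [9, -2]].
Characteristic polynomial det(A - λI) = λ^2 + 10λ + 25 = 0.
Single eigenvalue λ = -5 with algebraic multiplicity 2.
Eigenvector v = (-1,3); generalized eigenvector w with (A-λI)w=v is (0,1).
General solution: e^(-5t)[K_1·v + K_2·(t·v + w)].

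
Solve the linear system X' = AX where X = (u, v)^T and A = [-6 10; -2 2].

Coefficient matrix A = [[-6, 10], [-2, 2]].
Characteristic polynomial det(A - λI) = λ^2 + 4λ + 8 = 0.
Eigenvalues λ = -2 ± 2i (complex conjugate pair).
For λ=-2+2i: an eigenvector is (-2,-1) - i(-1,0) = (-2 + i, -1).
A real fundamental pair from Re and Im of e^((-2+2i)t)v: X_1 = e^(-2t)(cos(2t)·(-2,-1) + sin(2t)·(-1,0)), X_2 = e^(-2t)(sin(2t)·(-2,-1) - cos(2t)·(-1,0)).
General solution: c_1X_1 + c_2X_2.

u(t) = -c_1e^(-2t)sin(2t) - 2c_1e^(-2t)cos(2t) - 2c_2e^(-2t)sin(2t) + c_2e^(-2t)cos(2t), v(t) = -c_1e^(-2t)cos(2t) - c_2e^(-2t)sin(2t)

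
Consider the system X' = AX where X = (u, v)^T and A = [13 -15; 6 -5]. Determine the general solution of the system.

Coefficient matrix A = [[13, -15], [6, -5]].
Characteristic polynomial det(A - λI) = λ^2 - 8λ + 25 = 0.
Eigenvalues λ = 4 ± 3i (complex conjugate pair).
For λ=4+3i: an eigenvector is (-2,-1) - i(-1,-1) = (-2 + i, -1 + i).
A real fundamental pair from Re and Im of e^((4+3i)t)v: X_1 = e^(4t)(cos(3t)·(-2,-1) + sin(3t)·(-1,-1)), X_2 = e^(4t)(sin(3t)·(-2,-1) - cos(3t)·(-1,-1)).
General solution: K_1X_1 + K_2X_2.

u(t) = -K_1e^(4t)sin(3t) - 2K_1e^(4t)cos(3t) - 2K_2e^(4t)sin(3t) + K_2e^(4t)cos(3t), v(t) = -K_1e^(4t)sin(3t) - K_1e^(4t)cos(3t) - K_2e^(4t)sin(3t) + K_2e^(4t)cos(3t)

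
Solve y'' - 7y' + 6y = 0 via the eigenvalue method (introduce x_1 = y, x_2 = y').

Let x_1 = y, x_2 = y'. Then x_1' = x_2 and x_2' = -6x_1 + 7x_2.
A = [[0,1],[-6,7]]; det(A-λI) = λ^2 - 7λ + 6.
Eigenvalues λ = 6, 1 with eigenvectors (1,6), (1,1).

y(t) = c_1e^(6t) + c_2e^(t)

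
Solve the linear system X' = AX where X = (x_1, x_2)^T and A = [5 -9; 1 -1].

Coefficient matrix A = [[5, -9], [1, -1]].
Characteristic polynomial det(A - λI) = λ^2 - 4λ + 4 = 0.
Single eigenvalue λ = 2 with algebraic multiplicity 2.
Eigenvector v = (3,1); generalized eigenvector w with (A-λI)w=v is (-2,-1).
General solution: e^(2t)[K_1·v + K_2·(t·v + w)].

x_1(t) = 3K_1e^(2t) + 3K_2te^(2t) - 2K_2e^(2t), x_2(t) = K_1e^(2t) + K_2te^(2t) - K_2e^(2t)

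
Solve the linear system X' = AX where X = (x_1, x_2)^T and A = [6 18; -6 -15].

x_1(t) = -3c_1e^(-6t) - 2c_2e^(-3t), x_2(t) = 2c_1e^(-6t) + c_2e^(-3t)

Coefficient matrix A = [[6, 18], [-6, -15]].
Characteristic polynomial det(A - λI) = λ^2 + 9λ + 18 = 0.
Eigenvalues λ = -6, -3.
For λ=-6: (A-λI) row 1 is [12, 18], so an eigenvector is (-3, 2).
For λ=-3: (A-λI) row 1 is [9, 18], so an eigenvector is (-2, 1).
General solution: c_1e^(-6t)(-3,2) + c_2e^(-3t)(-2,1).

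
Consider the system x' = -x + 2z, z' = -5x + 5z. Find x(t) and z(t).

x(t) = -C_1e^(2t)sin(t) - C_1e^(2t)cos(t) - C_2e^(2t)sin(t) + C_2e^(2t)cos(t), z(t) = -C_1e^(2t)sin(t) - 2C_1e^(2t)cos(t) - 2C_2e^(2t)sin(t) + C_2e^(2t)cos(t)

Coefficient matrix A = [[-1, 2], [-5, 5]].
Characteristic polynomial det(A - λI) = λ^2 - 4λ + 5 = 0.
Eigenvalues λ = 2 ± i (complex conjugate pair).
For λ=2+i: an eigenvector is (-1,-2) - i(-1,-1) = (-1 + i, -2 + i).
A real fundamental pair from Re and Im of e^((2+i)t)v: X_1 = e^(2t)(cos(t)·(-1,-2) + sin(t)·(-1,-1)), X_2 = e^(2t)(sin(t)·(-1,-2) - cos(t)·(-1,-1)).
General solution: C_1X_1 + C_2X_2.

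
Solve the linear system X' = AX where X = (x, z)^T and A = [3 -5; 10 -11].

x(t) = -2K_1e^(-4t)sin(t) - K_1e^(-4t)cos(t) - K_2e^(-4t)sin(t) + 2K_2e^(-4t)cos(t), z(t) = -3K_1e^(-4t)sin(t) - K_1e^(-4t)cos(t) - K_2e^(-4t)sin(t) + 3K_2e^(-4t)cos(t)

Coefficient matrix A = [[3, -5], [10, -11]].
Characteristic polynomial det(A - λI) = λ^2 + 8λ + 17 = 0.
Eigenvalues λ = -4 ± i (complex conjugate pair).
For λ=-4+i: an eigenvector is (-1,-1) - i(-2,-3) = (-1 + 2i, -1 + 3i).
A real fundamental pair from Re and Im of e^((-4+i)t)v: X_1 = e^(-4t)(cos(t)·(-1,-1) + sin(t)·(-2,-3)), X_2 = e^(-4t)(sin(t)·(-1,-1) - cos(t)·(-2,-3)).
General solution: K_1X_1 + K_2X_2.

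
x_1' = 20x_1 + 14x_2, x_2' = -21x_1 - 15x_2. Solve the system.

x_1(t) = 2K_1e^(-t) + K_2e^(6t), x_2(t) = -3K_1e^(-t) - K_2e^(6t)

Coefficient matrix A = [[20, 14], [-21, -15]].
Characteristic polynomial det(A - λI) = λ^2 - 5λ - 6 = 0.
Eigenvalues λ = -1, 6.
For λ=-1: (A-λI) row 1 is [21, 14], so an eigenvector is (2, -3).
For λ=6: (A-λI) row 1 is [14, 14], so an eigenvector is (1, -1).
General solution: K_1e^(-t)(2,-3) + K_2e^(6t)(1,-1).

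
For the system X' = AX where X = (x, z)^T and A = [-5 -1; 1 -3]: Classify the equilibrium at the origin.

A = [[-5,-1],[1,-3]]; det(A-λI) = λ^2 + 8λ + 16.
repeated λ = -4 with a single eigenvector.

stable improper node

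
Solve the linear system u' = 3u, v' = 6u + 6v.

u(t) = K_1e^(3t), v(t) = -2K_1e^(3t) - K_2e^(6t)

Coefficient matrix A = [[3, 0], [6, 6]].
Characteristic polynomial det(A - λI) = λ^2 - 9λ + 18 = 0.
Eigenvalues λ = 3, 6.
For λ=3: (A-λI) row 2 is [6, 3], so an eigenvector is (1, -2).
For λ=6: (A-λI) row 1 is [-3, 0], so an eigenvector is (0, -1).
General solution: K_1e^(3t)(1,-2) + K_2e^(6t)(0,-1).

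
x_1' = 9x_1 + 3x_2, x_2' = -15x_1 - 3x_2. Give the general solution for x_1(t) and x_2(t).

x_1(t) = -K_1e^(3t)sin(3t) + K_2e^(3t)cos(3t), x_2(t) = 2K_1e^(3t)sin(3t) - K_1e^(3t)cos(3t) - K_2e^(3t)sin(3t) - 2K_2e^(3t)cos(3t)

Coefficient matrix A = [[9, 3], [-15, -3]].
Characteristic polynomial det(A - λI) = λ^2 - 6λ + 18 = 0.
Eigenvalues λ = 3 ± 3i (complex conjugate pair).
For λ=3+3i: an eigenvector is (0,-1) - i(-1,2) = (0 + i, -1 - 2i).
A real fundamental pair from Re and Im of e^((3+3i)t)v: X_1 = e^(3t)(cos(3t)·(0,-1) + sin(3t)·(-1,2)), X_2 = e^(3t)(sin(3t)·(0,-1) - cos(3t)·(-1,2)).
General solution: K_1X_1 + K_2X_2.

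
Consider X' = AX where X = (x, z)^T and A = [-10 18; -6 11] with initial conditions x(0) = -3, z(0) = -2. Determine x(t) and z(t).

Coefficient matrix A = [[-10, 18], [-6, 11]].
Characteristic polynomial det(A - λI) = λ^2 - λ - 2 = 0.
Eigenvalues λ = -1, 2.
For λ=-1: (A-λI) row 1 is [-9, 18], so an eigenvector is (2, 1).
For λ=2: (A-λI) row 1 is [-12, 18], so an eigenvector is (-3, -2).
General solution: K_1e^(-t)(2,1) + K_2e^(2t)(-3,-2).
Applying x(0)=-3, z(0)=-2 gives K_1=0, K_2=1.

x(t) = -3e^(2t), z(t) = -2e^(2t)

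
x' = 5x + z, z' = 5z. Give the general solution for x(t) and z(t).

x(t) = -c_1e^(5t) - c_2te^(5t) - 3c_2e^(5t), z(t) = -c_2e^(5t)

Coefficient matrix A = [[5, 1], [0, 5]].
Characteristic polynomial det(A - λI) = λ^2 - 10λ + 25 = 0.
Single eigenvalue λ = 5 with algebraic multiplicity 2.
Eigenvector v = (-1,0); generalized eigenvector w with (A-λI)w=v is (-3,-1).
General solution: e^(5t)[c_1·v + c_2·(t·v + w)].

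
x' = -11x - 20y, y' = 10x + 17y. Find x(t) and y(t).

Coefficient matrix A = [[-11, -20], [10, 17]].
Characteristic polynomial det(A - λI) = λ^2 - 6λ + 13 = 0.
Eigenvalues λ = 3 ± 2i (complex conjugate pair).
For λ=3+2i: an eigenvector is (-1,1) - i(-3,2) = (-1 + 3i, 1 - 2i).
A real fundamental pair from Re and Im of e^((3+2i)t)v: X_1 = e^(3t)(cos(2t)·(-1,1) + sin(2t)·(-3,2)), X_2 = e^(3t)(sin(2t)·(-1,1) - cos(2t)·(-3,2)).
General solution: K_1X_1 + K_2X_2.

x(t) = -3K_1e^(3t)sin(2t) - K_1e^(3t)cos(2t) - K_2e^(3t)sin(2t) + 3K_2e^(3t)cos(2t), y(t) = 2K_1e^(3t)sin(2t) + K_1e^(3t)cos(2t) + K_2e^(3t)sin(2t) - 2K_2e^(3t)cos(2t)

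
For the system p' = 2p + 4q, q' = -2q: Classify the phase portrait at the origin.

A = [[2,4],[0,-2]]; det(A-λI) = λ^2 - 4.
λ = 2, -2: opposite signs.

saddle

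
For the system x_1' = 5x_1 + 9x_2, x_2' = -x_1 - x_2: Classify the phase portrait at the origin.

unstable improper node

A = [[5,9],[-1,-1]]; det(A-λI) = λ^2 - 4λ + 4.
repeated λ = 2 with a single eigenvector.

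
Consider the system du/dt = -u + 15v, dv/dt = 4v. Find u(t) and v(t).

u(t) = -K_1e^(-t) + 3K_2e^(4t), v(t) = K_2e^(4t)

Coefficient matrix A = [[-1, 15], [0, 4]].
Characteristic polynomial det(A - λI) = λ^2 - 3λ - 4 = 0.
Eigenvalues λ = -1, 4.
For λ=-1: (A-λI) row 1 is [0, 15], so an eigenvector is (-1, 0).
For λ=4: (A-λI) row 1 is [-5, 15], so an eigenvector is (3, 1).
General solution: K_1e^(-t)(-1,0) + K_2e^(4t)(3,1).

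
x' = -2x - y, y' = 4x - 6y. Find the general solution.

Coefficient matrix A = [[-2, -1], [4, -6]].
Characteristic polynomial det(A - λI) = λ^2 + 8λ + 16 = 0.
Single eigenvalue λ = -4 with algebraic multiplicity 2.
Eigenvector v = (-1,-2); generalized eigenvector w with (A-λI)w=v is (0,1).
General solution: e^(-4t)[c_1·v + c_2·(t·v + w)].

x(t) = -c_1e^(-4t) - c_2te^(-4t), y(t) = -2c_1e^(-4t) - 2c_2te^(-4t) + c_2e^(-4t)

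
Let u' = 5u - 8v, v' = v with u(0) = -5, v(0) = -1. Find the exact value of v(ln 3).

-3

A = [[5,-8],[0,1]]; eigenvalues λ = 1, 5.
Eigenvectors: (-2,-1) for λ=1, (-1,0) for λ=5.
From the initial condition, c_1 = 1, c_2 = 3.
v(ln 3) = (1)(3^1)(-1) + (3)(3^5)(0) = -3.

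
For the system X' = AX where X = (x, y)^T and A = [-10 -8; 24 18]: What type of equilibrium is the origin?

unstable node

A = [[-10,-8],[24,18]]; det(A-λI) = λ^2 - 8λ + 12.
λ = 6, 2: both positive.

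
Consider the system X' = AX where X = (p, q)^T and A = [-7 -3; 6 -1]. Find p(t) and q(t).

p(t) = -c_1e^(-4t)cos(3t) - c_2e^(-4t)sin(3t), q(t) = -c_1e^(-4t)sin(3t) + c_1e^(-4t)cos(3t) + c_2e^(-4t)sin(3t) + c_2e^(-4t)cos(3t)

Coefficient matrix A = [[-7, -3], [6, -1]].
Characteristic polynomial det(A - λI) = λ^2 + 8λ + 25 = 0.
Eigenvalues λ = -4 ± 3i (complex conjugate pair).
For λ=-4+3i: an eigenvector is (-1,1) - i(0,-1) = (-1, 1 + i).
A real fundamental pair from Re and Im of e^((-4+3i)t)v: X_1 = e^(-4t)(cos(3t)·(-1,1) + sin(3t)·(0,-1)), X_2 = e^(-4t)(sin(3t)·(-1,1) - cos(3t)·(0,-1)).
General solution: c_1X_1 + c_2X_2.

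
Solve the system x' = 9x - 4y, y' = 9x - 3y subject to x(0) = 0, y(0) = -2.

Coefficient matrix A = [[9, -4], [9, -3]].
Characteristic polynomial det(A - λI) = λ^2 - 6λ + 9 = 0.
Single eigenvalue λ = 3 with algebraic multiplicity 2.
Eigenvector v = (2,3); generalized eigenvector w with (A-λI)w=v is (-1,-2).
General solution: e^(3t)[c_1·v + c_2·(t·v + w)].
Applying x(0)=0, y(0)=-2 gives c_1=2, c_2=4.

x(t) = 8te^(3t), y(t) = 12te^(3t) - 2e^(3t)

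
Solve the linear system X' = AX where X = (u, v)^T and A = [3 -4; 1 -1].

u(t) = -2c_1e^(t) - 2c_2te^(t) + c_2e^(t), v(t) = -c_1e^(t) - c_2te^(t) + c_2e^(t)

Coefficient matrix A = [[3, -4], [1, -1]].
Characteristic polynomial det(A - λI) = λ^2 - 2λ + 1 = 0.
Single eigenvalue λ = 1 with algebraic multiplicity 2.
Eigenvector v = (-2,-1); generalized eigenvector w with (A-λI)w=v is (1,1).
General solution: e^(t)[c_1·v + c_2·(t·v + w)].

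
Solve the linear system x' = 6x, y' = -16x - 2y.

x(t) = c_1e^(6t), y(t) = -2c_1e^(6t) - c_2e^(-2t)

Coefficient matrix A = [[6, 0], [-16, -2]].
Characteristic polynomial det(A - λI) = λ^2 - 4λ - 12 = 0.
Eigenvalues λ = 6, -2.
For λ=6: (A-λI) row 2 is [-16, -8], so an eigenvector is (1, -2).
For λ=-2: (A-λI) row 1 is [8, 0], so an eigenvector is (0, -1).
General solution: c_1e^(6t)(1,-2) + c_2e^(-2t)(0,-1).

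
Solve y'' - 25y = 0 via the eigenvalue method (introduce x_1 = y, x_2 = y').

y(t) = C_1e^(-5t) + C_2e^(5t)

Let x_1 = y, x_2 = y'. Then x_1' = x_2 and x_2' = 25x_1.
A = [[0,1],[25,0]]; det(A-λI) = λ^2 - 25.
Eigenvalues λ = -5, 5 with eigenvectors (1,-5), (1,5).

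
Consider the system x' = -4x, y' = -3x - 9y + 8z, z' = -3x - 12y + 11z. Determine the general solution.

x(t) = c_3e^(-4t), y(t) = 2c_1e^(3t) + c_2e^(-t) + c_3e^(-4t), z(t) = 3c_1e^(3t) + c_2e^(-t) + c_3e^(-4t)

Coefficient matrix A = [[-4, 0, 0], [-3, -9, 8], [-3, -12, 11]].
det(A - λI) = 0 gives eigenvalues λ = 3, -1, -4.
For λ=3: eigenvector (0,2,3).
For λ=-1: eigenvector (0,1,1).
For λ=-4: eigenvector (1,1,1).
General solution: c_1e^(3t)(0,2,3) + c_2e^(-t)(0,1,1) + c_3e^(-4t)(1,1,1).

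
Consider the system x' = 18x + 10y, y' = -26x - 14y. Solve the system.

x(t) = -c_1e^(2t)sin(2t) - 2c_1e^(2t)cos(2t) - 2c_2e^(2t)sin(2t) + c_2e^(2t)cos(2t), y(t) = 2c_1e^(2t)sin(2t) + 3c_1e^(2t)cos(2t) + 3c_2e^(2t)sin(2t) - 2c_2e^(2t)cos(2t)

Coefficient matrix A = [[18, 10], [-26, -14]].
Characteristic polynomial det(A - λI) = λ^2 - 4λ + 8 = 0.
Eigenvalues λ = 2 ± 2i (complex conjugate pair).
For λ=2+2i: an eigenvector is (-2,3) - i(-1,2) = (-2 + i, 3 - 2i).
A real fundamental pair from Re and Im of e^((2+2i)t)v: X_1 = e^(2t)(cos(2t)·(-2,3) + sin(2t)·(-1,2)), X_2 = e^(2t)(sin(2t)·(-2,3) - cos(2t)·(-1,2)).
General solution: c_1X_1 + c_2X_2.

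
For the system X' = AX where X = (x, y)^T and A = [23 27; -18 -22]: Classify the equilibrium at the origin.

A = [[23,27],[-18,-22]]; det(A-λI) = λ^2 - λ - 20.
λ = -4, 5: opposite signs.

saddle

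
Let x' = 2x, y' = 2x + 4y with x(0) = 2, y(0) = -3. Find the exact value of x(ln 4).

A = [[2,0],[2,4]]; eigenvalues λ = 2, 4.
Eigenvectors: (-1,1) for λ=2, (0,-1) for λ=4.
From the initial condition, c_1 = -2, c_2 = 1.
x(ln 4) = (-2)(4^2)(-1) + (1)(4^4)(0) = 32.

32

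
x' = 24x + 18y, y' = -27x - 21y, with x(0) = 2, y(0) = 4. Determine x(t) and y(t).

x(t) = 14e^(6t) - 12e^(-3t), y(t) = -14e^(6t) + 18e^(-3t)

Coefficient matrix A = [[24, 18], [-27, -21]].
Characteristic polynomial det(A - λI) = λ^2 - 3λ - 18 = 0.
Eigenvalues λ = 6, -3.
For λ=6: (A-λI) row 1 is [18, 18], so an eigenvector is (1, -1).
For λ=-3: (A-λI) row 1 is [27, 18], so an eigenvector is (-2, 3).
General solution: K_1e^(6t)(1,-1) + K_2e^(-3t)(-2,3).
Applying x(0)=2, y(0)=4 gives K_1=14, K_2=6.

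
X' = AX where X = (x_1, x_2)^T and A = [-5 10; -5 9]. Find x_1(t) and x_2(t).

Coefficient matrix A = [[-5, 10], [-5, 9]].
Characteristic polynomial det(A - λI) = λ^2 - 4λ + 5 = 0.
Eigenvalues λ = 2 ± i (complex conjugate pair).
For λ=2+i: an eigenvector is (-1,-1) - i(-3,-2) = (-1 + 3i, -1 + 2i).
A real fundamental pair from Re and Im of e^((2+i)t)v: X_1 = e^(2t)(cos(t)·(-1,-1) + sin(t)·(-3,-2)), X_2 = e^(2t)(sin(t)·(-1,-1) - cos(t)·(-3,-2)).
General solution: C_1X_1 + C_2X_2.

x_1(t) = -3C_1e^(2t)sin(t) - C_1e^(2t)cos(t) - C_2e^(2t)sin(t) + 3C_2e^(2t)cos(t), x_2(t) = -2C_1e^(2t)sin(t) - C_1e^(2t)cos(t) - C_2e^(2t)sin(t) + 2C_2e^(2t)cos(t)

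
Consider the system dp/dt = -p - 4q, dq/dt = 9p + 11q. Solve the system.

p(t) = 2C_1e^(5t) + 2C_2te^(5t) + C_2e^(5t), q(t) = -3C_1e^(5t) - 3C_2te^(5t) - 2C_2e^(5t)

Coefficient matrix A = [[-1, -4], [9, 11]].
Characteristic polynomial det(A - λI) = λ^2 - 10λ + 25 = 0.
Single eigenvalue λ = 5 with algebraic multiplicity 2.
Eigenvector v = (2,-3); generalized eigenvector w with (A-λI)w=v is (1,-2).
General solution: e^(5t)[C_1·v + C_2·(t·v + w)].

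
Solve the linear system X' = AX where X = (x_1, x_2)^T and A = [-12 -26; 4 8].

x_1(t) = 2C_1e^(-2t)sin(2t) - 3C_1e^(-2t)cos(2t) - 3C_2e^(-2t)sin(2t) - 2C_2e^(-2t)cos(2t), x_2(t) = -C_1e^(-2t)sin(2t) + C_1e^(-2t)cos(2t) + C_2e^(-2t)sin(2t) + C_2e^(-2t)cos(2t)

Coefficient matrix A = [[-12, -26], [4, 8]].
Characteristic polynomial det(A - λI) = λ^2 + 4λ + 8 = 0.
Eigenvalues λ = -2 ± 2i (complex conjugate pair).
For λ=-2+2i: an eigenvector is (-3,1) - i(2,-1) = (-3 - 2i, 1 + i).
A real fundamental pair from Re and Im of e^((-2+2i)t)v: X_1 = e^(-2t)(cos(2t)·(-3,1) + sin(2t)·(2,-1)), X_2 = e^(-2t)(sin(2t)·(-3,1) - cos(2t)·(2,-1)).
General solution: C_1X_1 + C_2X_2.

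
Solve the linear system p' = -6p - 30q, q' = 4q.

Coefficient matrix A = [[-6, -30], [0, 4]].
Characteristic polynomial det(A - λI) = λ^2 + 2λ - 24 = 0.
Eigenvalues λ = -6, 4.
For λ=-6: (A-λI) row 1 is [0, -30], so an eigenvector is (-1, 0).
For λ=4: (A-λI) row 1 is [-10, -30], so an eigenvector is (-3, 1).
General solution: C_1e^(-6t)(-1,0) + C_2e^(4t)(-3,1).

p(t) = -C_1e^(-6t) - 3C_2e^(4t), q(t) = C_2e^(4t)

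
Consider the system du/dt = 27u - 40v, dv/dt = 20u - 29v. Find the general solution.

Coefficient matrix A = [[27, -40], [20, -29]].
Characteristic polynomial det(A - λI) = λ^2 + 2λ + 17 = 0.
Eigenvalues λ = -1 ± 4i (complex conjugate pair).
For λ=-1+4i: an eigenvector is (3,2) - i(1,1) = (3 - i, 2 - i).
A real fundamental pair from Re and Im of e^((-1+4i)t)v: X_1 = e^(-t)(cos(4t)·(3,2) + sin(4t)·(1,1)), X_2 = e^(-t)(sin(4t)·(3,2) - cos(4t)·(1,1)).
General solution: c_1X_1 + c_2X_2.

u(t) = c_1e^(-t)sin(4t) + 3c_1e^(-t)cos(4t) + 3c_2e^(-t)sin(4t) - c_2e^(-t)cos(4t), v(t) = c_1e^(-t)sin(4t) + 2c_1e^(-t)cos(4t) + 2c_2e^(-t)sin(4t) - c_2e^(-t)cos(4t)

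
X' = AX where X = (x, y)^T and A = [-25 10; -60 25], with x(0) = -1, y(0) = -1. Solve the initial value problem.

x(t) = e^(5t) - 2e^(-5t), y(t) = 3e^(5t) - 4e^(-5t)

Coefficient matrix A = [[-25, 10], [-60, 25]].
Characteristic polynomial det(A - λI) = λ^2 - 25 = 0.
Eigenvalues λ = -5, 5.
For λ=-5: (A-λI) row 1 is [-20, 10], so an eigenvector is (1, 2).
For λ=5: (A-λI) row 1 is [-30, 10], so an eigenvector is (-1, -3).
General solution: c_1e^(-5t)(1,2) + c_2e^(5t)(-1,-3).
Applying x(0)=-1, y(0)=-1 gives c_1=-2, c_2=-1.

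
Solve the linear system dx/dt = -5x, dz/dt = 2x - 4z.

Coefficient matrix A = [[-5, 0], [2, -4]].
Characteristic polynomial det(A - λI) = λ^2 + 9λ + 20 = 0.
Eigenvalues λ = -5, -4.
For λ=-5: (A-λI) row 2 is [2, 1], so an eigenvector is (-1, 2).
For λ=-4: (A-λI) row 1 is [-1, 0], so an eigenvector is (0, -1).
General solution: c_1e^(-5t)(-1,2) + c_2e^(-4t)(0,-1).

x(t) = -c_1e^(-5t), z(t) = 2c_1e^(-5t) - c_2e^(-4t)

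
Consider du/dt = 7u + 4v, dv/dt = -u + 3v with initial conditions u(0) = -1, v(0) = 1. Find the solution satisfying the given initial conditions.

u(t) = 2te^(5t) - e^(5t), v(t) = -te^(5t) + e^(5t)

Coefficient matrix A = [[7, 4], [-1, 3]].
Characteristic polynomial det(A - λI) = λ^2 - 10λ + 25 = 0.
Single eigenvalue λ = 5 with algebraic multiplicity 2.
Eigenvector v = (2,-1); generalized eigenvector w with (A-λI)w=v is (-3,2).
General solution: e^(5t)[c_1·v + c_2·(t·v + w)].
Applying u(0)=-1, v(0)=1 gives c_1=1, c_2=1.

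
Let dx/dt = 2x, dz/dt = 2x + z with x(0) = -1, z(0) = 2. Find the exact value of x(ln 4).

-16

A = [[2,0],[2,1]]; eigenvalues λ = 1, 2.
Eigenvectors: (0,1) for λ=1, (-1,-2) for λ=2.
From the initial condition, c_1 = 4, c_2 = 1.
x(ln 4) = (4)(4^1)(0) + (1)(4^2)(-1) = -16.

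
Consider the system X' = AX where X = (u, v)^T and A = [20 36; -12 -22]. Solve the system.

Coefficient matrix A = [[20, 36], [-12, -22]].
Characteristic polynomial det(A - λI) = λ^2 + 2λ - 8 = 0.
Eigenvalues λ = 2, -4.
For λ=2: (A-λI) row 1 is [18, 36], so an eigenvector is (2, -1).
For λ=-4: (A-λI) row 1 is [24, 36], so an eigenvector is (3, -2).
General solution: K_1e^(2t)(2,-1) + K_2e^(-4t)(3,-2).

u(t) = 2K_1e^(2t) + 3K_2e^(-4t), v(t) = -K_1e^(2t) - 2K_2e^(-4t)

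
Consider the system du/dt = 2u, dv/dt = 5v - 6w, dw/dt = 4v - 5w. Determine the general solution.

Coefficient matrix A = [[2, 0, 0], [0, 5, -6], [0, 4, -5]].
det(A - λI) = 0 gives eigenvalues λ = 2, -1, 1.
For λ=2: eigenvector (1,0,0).
For λ=-1: eigenvector (0,-1,-1).
For λ=1: eigenvector (0,-3,-2).
General solution: K_1e^(2t)(1,0,0) + K_2e^(-t)(0,-1,-1) + K_3e^(t)(0,-3,-2).

u(t) = K_1e^(2t), v(t) = -K_2e^(-t) - 3K_3e^(t), w(t) = -K_2e^(-t) - 2K_3e^(t)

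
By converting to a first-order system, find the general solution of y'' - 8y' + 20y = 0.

Let x_1 = y, x_2 = y'. Then x_1' = x_2 and x_2' = -20x_1 + 8x_2.
A = [[0,1],[-20,8]]; det(A-λI) = λ^2 - 8λ + 20.
Eigenvalues λ = 4 ± 2i.

y(t) = C_1e^(4t)cos(2t) + C_2e^(4t)sin(2t)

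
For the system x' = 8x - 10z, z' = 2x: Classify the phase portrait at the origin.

A = [[8,-10],[2,0]]; det(A-λI) = λ^2 - 8λ + 20.
λ = 4 ± 2i: positive real part.

unstable spiral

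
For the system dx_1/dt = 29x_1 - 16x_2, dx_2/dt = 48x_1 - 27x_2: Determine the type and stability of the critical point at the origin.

saddle

A = [[29,-16],[48,-27]]; det(A-λI) = λ^2 - 2λ - 15.
λ = 5, -3: opposite signs.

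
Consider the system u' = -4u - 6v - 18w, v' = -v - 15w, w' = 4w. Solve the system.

u(t) = c_1e^(-4t) - 2c_2e^(-t), v(t) = c_2e^(-t) - 3c_3e^(4t), w(t) = c_3e^(4t)

Coefficient matrix A = [[-4, -6, -18], [0, -1, -15], [0, 0, 4]].
det(A - λI) = 0 gives eigenvalues λ = -4, -1, 4.
For λ=-4: eigenvector (1,0,0).
For λ=-1: eigenvector (-2,1,0).
For λ=4: eigenvector (0,-3,1).
General solution: c_1e^(-4t)(1,0,0) + c_2e^(-t)(-2,1,0) + c_3e^(4t)(0,-3,1).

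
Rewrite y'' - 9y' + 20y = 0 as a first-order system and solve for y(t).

y(t) = K_1e^(5t) + K_2e^(4t)

Let x_1 = y, x_2 = y'. Then x_1' = x_2 and x_2' = -20x_1 + 9x_2.
A = [[0,1],[-20,9]]; det(A-λI) = λ^2 - 9λ + 20.
Eigenvalues λ = 5, 4 with eigenvectors (1,5), (1,4).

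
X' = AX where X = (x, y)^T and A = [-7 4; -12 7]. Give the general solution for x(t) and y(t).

Coefficient matrix A = [[-7, 4], [-12, 7]].
Characteristic polynomial det(A - λI) = λ^2 - 1 = 0.
Eigenvalues λ = 1, -1.
For λ=1: (A-λI) row 1 is [-8, 4], so an eigenvector is (-1, -2).
For λ=-1: (A-λI) row 1 is [-6, 4], so an eigenvector is (-2, -3).
General solution: K_1e^(t)(-1,-2) + K_2e^(-t)(-2,-3).

x(t) = -K_1e^(t) - 2K_2e^(-t), y(t) = -2K_1e^(t) - 3K_2e^(-t)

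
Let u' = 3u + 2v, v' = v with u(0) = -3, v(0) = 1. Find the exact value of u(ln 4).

-132

A = [[3,2],[0,1]]; eigenvalues λ = 3, 1.
Eigenvectors: (-1,0) for λ=3, (-1,1) for λ=1.
From the initial condition, c_1 = 2, c_2 = 1.
u(ln 4) = (2)(4^3)(-1) + (1)(4^1)(-1) = -132.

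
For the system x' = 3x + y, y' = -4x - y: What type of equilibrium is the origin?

unstable improper node

A = [[3,1],[-4,-1]]; det(A-λI) = λ^2 - 2λ + 1.
repeated λ = 1 with a single eigenvector.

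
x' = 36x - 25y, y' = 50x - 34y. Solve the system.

x(t) = 2c_1e^(t)sin(5t) + c_1e^(t)cos(5t) + c_2e^(t)sin(5t) - 2c_2e^(t)cos(5t), y(t) = 3c_1e^(t)sin(5t) + c_1e^(t)cos(5t) + c_2e^(t)sin(5t) - 3c_2e^(t)cos(5t)

Coefficient matrix A = [[36, -25], [50, -34]].
Characteristic polynomial det(A - λI) = λ^2 - 2λ + 26 = 0.
Eigenvalues λ = 1 ± 5i (complex conjugate pair).
For λ=1+5i: an eigenvector is (1,1) - i(2,3) = (1 - 2i, 1 - 3i).
A real fundamental pair from Re and Im of e^((1+5i)t)v: X_1 = e^(t)(cos(5t)·(1,1) + sin(5t)·(2,3)), X_2 = e^(t)(sin(5t)·(1,1) - cos(5t)·(2,3)).
General solution: c_1X_1 + c_2X_2.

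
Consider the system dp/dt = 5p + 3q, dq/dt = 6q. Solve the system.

p(t) = K_1e^(5t) - 3K_2e^(6t), q(t) = -K_2e^(6t)

Coefficient matrix A = [[5, 3], [0, 6]].
Characteristic polynomial det(A - λI) = λ^2 - 11λ + 30 = 0.
Eigenvalues λ = 5, 6.
For λ=5: (A-λI) row 1 is [0, 3], so an eigenvector is (1, 0).
For λ=6: (A-λI) row 1 is [-1, 3], so an eigenvector is (-3, -1).
General solution: K_1e^(5t)(1,0) + K_2e^(6t)(-3,-1).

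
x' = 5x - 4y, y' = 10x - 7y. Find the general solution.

x(t) = C_1e^(-t)sin(2t) + C_1e^(-t)cos(2t) + C_2e^(-t)sin(2t) - C_2e^(-t)cos(2t), y(t) = 2C_1e^(-t)sin(2t) + C_1e^(-t)cos(2t) + C_2e^(-t)sin(2t) - 2C_2e^(-t)cos(2t)

Coefficient matrix A = [[5, -4], [10, -7]].
Characteristic polynomial det(A - λI) = λ^2 + 2λ + 5 = 0.
Eigenvalues λ = -1 ± 2i (complex conjugate pair).
For λ=-1+2i: an eigenvector is (1,1) - i(1,2) = (1 - i, 1 - 2i).
A real fundamental pair from Re and Im of e^((-1+2i)t)v: X_1 = e^(-t)(cos(2t)·(1,1) + sin(2t)·(1,2)), X_2 = e^(-t)(sin(2t)·(1,1) - cos(2t)·(1,2)).
General solution: C_1X_1 + C_2X_2.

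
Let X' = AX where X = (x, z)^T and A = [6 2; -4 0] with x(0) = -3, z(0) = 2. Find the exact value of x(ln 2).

-60

A = [[6,2],[-4,0]]; eigenvalues λ = 2, 4.
Eigenvectors: (1,-2) for λ=2, (1,-1) for λ=4.
From the initial condition, c_1 = 1, c_2 = -4.
x(ln 2) = (1)(2^2)(1) + (-4)(2^4)(1) = -60.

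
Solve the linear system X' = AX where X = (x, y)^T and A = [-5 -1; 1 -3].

x(t) = -K_1e^(-4t) - K_2te^(-4t) + 2K_2e^(-4t), y(t) = K_1e^(-4t) + K_2te^(-4t) - K_2e^(-4t)

Coefficient matrix A = [[-5, -1], [1, -3]].
Characteristic polynomial det(A - λI) = λ^2 + 8λ + 16 = 0.
Single eigenvalue λ = -4 with algebraic multiplicity 2.
Eigenvector v = (-1,1); generalized eigenvector w with (A-λI)w=v is (2,-1).
General solution: e^(-4t)[K_1·v + K_2·(t·v + w)].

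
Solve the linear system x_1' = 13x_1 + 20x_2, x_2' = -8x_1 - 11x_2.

x_1(t) = 2K_1e^(t)sin(4t) - K_1e^(t)cos(4t) - K_2e^(t)sin(4t) - 2K_2e^(t)cos(4t), x_2(t) = -K_1e^(t)sin(4t) + K_1e^(t)cos(4t) + K_2e^(t)sin(4t) + K_2e^(t)cos(4t)

Coefficient matrix A = [[13, 20], [-8, -11]].
Characteristic polynomial det(A - λI) = λ^2 - 2λ + 17 = 0.
Eigenvalues λ = 1 ± 4i (complex conjugate pair).
For λ=1+4i: an eigenvector is (-1,1) - i(2,-1) = (-1 - 2i, 1 + i).
A real fundamental pair from Re and Im of e^((1+4i)t)v: X_1 = e^(t)(cos(4t)·(-1,1) + sin(4t)·(2,-1)), X_2 = e^(t)(sin(4t)·(-1,1) - cos(4t)·(2,-1)).
General solution: K_1X_1 + K_2X_2.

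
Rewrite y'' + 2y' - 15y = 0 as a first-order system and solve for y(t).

Let x_1 = y, x_2 = y'. Then x_1' = x_2 and x_2' = 15x_1 - 2x_2.
A = [[0,1],[15,-2]]; det(A-λI) = λ^2 + 2λ - 15.
Eigenvalues λ = -5, 3 with eigenvectors (1,-5), (1,3).

y(t) = c_1e^(-5t) + c_2e^(3t)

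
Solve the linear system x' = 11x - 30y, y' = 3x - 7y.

x(t) = -3c_1e^(2t)sin(3t) - c_1e^(2t)cos(3t) - c_2e^(2t)sin(3t) + 3c_2e^(2t)cos(3t), y(t) = -c_1e^(2t)sin(3t) + c_2e^(2t)cos(3t)

Coefficient matrix A = [[11, -30], [3, -7]].
Characteristic polynomial det(A - λI) = λ^2 - 4λ + 13 = 0.
Eigenvalues λ = 2 ± 3i (complex conjugate pair).
For λ=2+3i: an eigenvector is (-1,0) - i(-3,-1) = (-1 + 3i, 0 + i).
A real fundamental pair from Re and Im of e^((2+3i)t)v: X_1 = e^(2t)(cos(3t)·(-1,0) + sin(3t)·(-3,-1)), X_2 = e^(2t)(sin(3t)·(-1,0) - cos(3t)·(-3,-1)).
General solution: c_1X_1 + c_2X_2.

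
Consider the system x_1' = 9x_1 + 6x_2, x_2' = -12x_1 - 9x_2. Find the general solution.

Coefficient matrix A = [[9, 6], [-12, -9]].
Characteristic polynomial det(A - λI) = λ^2 - 9 = 0.
Eigenvalues λ = -3, 3.
For λ=-3: (A-λI) row 1 is [12, 6], so an eigenvector is (-1, 2).
For λ=3: (A-λI) row 1 is [6, 6], so an eigenvector is (-1, 1).
General solution: K_1e^(-3t)(-1,2) + K_2e^(3t)(-1,1).

x_1(t) = -K_1e^(-3t) - K_2e^(3t), x_2(t) = 2K_1e^(-3t) + K_2e^(3t)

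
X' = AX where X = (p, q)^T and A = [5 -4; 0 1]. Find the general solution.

Coefficient matrix A = [[5, -4], [0, 1]].
Characteristic polynomial det(A - λI) = λ^2 - 6λ + 5 = 0.
Eigenvalues λ = 1, 5.
For λ=1: (A-λI) row 1 is [4, -4], so an eigenvector is (1, 1).
For λ=5: (A-λI) row 1 is [0, -4], so an eigenvector is (-1, 0).
General solution: K_1e^(t)(1,1) + K_2e^(5t)(-1,0).

p(t) = K_1e^(t) - K_2e^(5t), q(t) = K_1e^(t)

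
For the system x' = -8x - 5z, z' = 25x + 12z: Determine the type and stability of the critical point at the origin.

unstable spiral

A = [[-8,-5],[25,12]]; det(A-λI) = λ^2 - 4λ + 29.
λ = 2 ± 5i: positive real part.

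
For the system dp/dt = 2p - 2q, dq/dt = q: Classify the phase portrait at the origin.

unstable node

A = [[2,-2],[0,1]]; det(A-λI) = λ^2 - 3λ + 2.
λ = 2, 1: both positive.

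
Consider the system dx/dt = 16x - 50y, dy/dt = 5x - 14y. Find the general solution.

Coefficient matrix A = [[16, -50], [5, -14]].
Characteristic polynomial det(A - λI) = λ^2 - 2λ + 26 = 0.
Eigenvalues λ = 1 ± 5i (complex conjugate pair).
For λ=1+5i: an eigenvector is (1,0) - i(3,1) = (1 - 3i, 0 - i).
A real fundamental pair from Re and Im of e^((1+5i)t)v: X_1 = e^(t)(cos(5t)·(1,0) + sin(5t)·(3,1)), X_2 = e^(t)(sin(5t)·(1,0) - cos(5t)·(3,1)).
General solution: K_1X_1 + K_2X_2.

x(t) = 3K_1e^(t)sin(5t) + K_1e^(t)cos(5t) + K_2e^(t)sin(5t) - 3K_2e^(t)cos(5t), y(t) = K_1e^(t)sin(5t) - K_2e^(t)cos(5t)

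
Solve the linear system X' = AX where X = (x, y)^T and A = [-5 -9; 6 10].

Coefficient matrix A = [[-5, -9], [6, 10]].
Characteristic polynomial det(A - λI) = λ^2 - 5λ + 4 = 0.
Eigenvalues λ = 4, 1.
For λ=4: (A-λI) row 1 is [-9, -9], so an eigenvector is (-1, 1).
For λ=1: (A-λI) row 1 is [-6, -9], so an eigenvector is (3, -2).
General solution: K_1e^(4t)(-1,1) + K_2e^(t)(3,-2).

x(t) = -K_1e^(4t) + 3K_2e^(t), y(t) = K_1e^(4t) - 2K_2e^(t)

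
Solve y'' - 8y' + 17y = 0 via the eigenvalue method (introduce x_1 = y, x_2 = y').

Let x_1 = y, x_2 = y'. Then x_1' = x_2 and x_2' = -17x_1 + 8x_2.
A = [[0,1],[-17,8]]; det(A-λI) = λ^2 - 8λ + 17.
Eigenvalues λ = 4 ± i.

y(t) = K_1e^(4t)cos(t) + K_2e^(4t)sin(t)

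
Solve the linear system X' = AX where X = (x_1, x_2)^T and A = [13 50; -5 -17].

x_1(t) = -C_1e^(-2t)sin(5t) + 3C_1e^(-2t)cos(5t) + 3C_2e^(-2t)sin(5t) + C_2e^(-2t)cos(5t), x_2(t) = -C_1e^(-2t)cos(5t) - C_2e^(-2t)sin(5t)

Coefficient matrix A = [[13, 50], [-5, -17]].
Characteristic polynomial det(A - λI) = λ^2 + 4λ + 29 = 0.
Eigenvalues λ = -2 ± 5i (complex conjugate pair).
For λ=-2+5i: an eigenvector is (3,-1) - i(-1,0) = (3 + i, -1).
A real fundamental pair from Re and Im of e^((-2+5i)t)v: X_1 = e^(-2t)(cos(5t)·(3,-1) + sin(5t)·(-1,0)), X_2 = e^(-2t)(sin(5t)·(3,-1) - cos(5t)·(-1,0)).
General solution: C_1X_1 + C_2X_2.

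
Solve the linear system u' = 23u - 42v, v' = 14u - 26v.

u(t) = -2c_1e^(2t) + 3c_2e^(-5t), v(t) = -c_1e^(2t) + 2c_2e^(-5t)

Coefficient matrix A = [[23, -42], [14, -26]].
Characteristic polynomial det(A - λI) = λ^2 + 3λ - 10 = 0.
Eigenvalues λ = 2, -5.
For λ=2: (A-λI) row 1 is [21, -42], so an eigenvector is (-2, -1).
For λ=-5: (A-λI) row 1 is [28, -42], so an eigenvector is (3, 2).
General solution: c_1e^(2t)(-2,-1) + c_2e^(-5t)(3,2).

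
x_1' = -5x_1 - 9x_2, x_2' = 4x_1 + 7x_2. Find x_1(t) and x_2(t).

Coefficient matrix A = [[-5, -9], [4, 7]].
Characteristic polynomial det(A - λI) = λ^2 - 2λ + 1 = 0.
Single eigenvalue λ = 1 with algebraic multiplicity 2.
Eigenvector v = (-3,2); generalized eigenvector w with (A-λI)w=v is (-1,1).
General solution: e^(t)[c_1·v + c_2·(t·v + w)].

x_1(t) = -3c_1e^(t) - 3c_2te^(t) - c_2e^(t), x_2(t) = 2c_1e^(t) + 2c_2te^(t) + c_2e^(t)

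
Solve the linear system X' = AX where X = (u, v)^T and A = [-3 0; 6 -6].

u(t) = -K_1e^(-3t), v(t) = -2K_1e^(-3t) + K_2e^(-6t)

Coefficient matrix A = [[-3, 0], [6, -6]].
Characteristic polynomial det(A - λI) = λ^2 + 9λ + 18 = 0.
Eigenvalues λ = -3, -6.
For λ=-3: (A-λI) row 2 is [6, -3], so an eigenvector is (-1, -2).
For λ=-6: (A-λI) row 1 is [3, 0], so an eigenvector is (0, 1).
General solution: K_1e^(-3t)(-1,-2) + K_2e^(-6t)(0,1).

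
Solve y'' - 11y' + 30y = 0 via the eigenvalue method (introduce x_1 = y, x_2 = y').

y(t) = c_1e^(6t) + c_2e^(5t)

Let x_1 = y, x_2 = y'. Then x_1' = x_2 and x_2' = -30x_1 + 11x_2.
A = [[0,1],[-30,11]]; det(A-λI) = λ^2 - 11λ + 30.
Eigenvalues λ = 6, 5 with eigenvectors (1,6), (1,5).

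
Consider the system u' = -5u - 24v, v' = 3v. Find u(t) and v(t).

Coefficient matrix A = [[-5, -24], [0, 3]].
Characteristic polynomial det(A - λI) = λ^2 + 2λ - 15 = 0.
Eigenvalues λ = -5, 3.
For λ=-5: (A-λI) row 1 is [0, -24], so an eigenvector is (-1, 0).
For λ=3: (A-λI) row 1 is [-8, -24], so an eigenvector is (3, -1).
General solution: K_1e^(-5t)(-1,0) + K_2e^(3t)(3,-1).

u(t) = -K_1e^(-5t) + 3K_2e^(3t), v(t) = -K_2e^(3t)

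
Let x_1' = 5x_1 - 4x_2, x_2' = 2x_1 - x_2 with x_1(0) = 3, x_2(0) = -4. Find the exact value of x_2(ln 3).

A = [[5,-4],[2,-1]]; eigenvalues λ = 1, 3.
Eigenvectors: (1,1) for λ=1, (-2,-1) for λ=3.
From the initial condition, c_1 = -11, c_2 = -7.
x_2(ln 3) = (-11)(3^1)(1) + (-7)(3^3)(-1) = 156.

156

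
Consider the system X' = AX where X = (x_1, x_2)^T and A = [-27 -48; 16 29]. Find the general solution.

x_1(t) = -2C_1e^(-3t) + 3C_2e^(5t), x_2(t) = C_1e^(-3t) - 2C_2e^(5t)

Coefficient matrix A = [[-27, -48], [16, 29]].
Characteristic polynomial det(A - λI) = λ^2 - 2λ - 15 = 0.
Eigenvalues λ = -3, 5.
For λ=-3: (A-λI) row 1 is [-24, -48], so an eigenvector is (-2, 1).
For λ=5: (A-λI) row 1 is [-32, -48], so an eigenvector is (3, -2).
General solution: C_1e^(-3t)(-2,1) + C_2e^(5t)(3,-2).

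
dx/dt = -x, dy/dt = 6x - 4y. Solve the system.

Coefficient matrix A = [[-1, 0], [6, -4]].
Characteristic polynomial det(A - λI) = λ^2 + 5λ + 4 = 0.
Eigenvalues λ = -4, -1.
For λ=-4: (A-λI) row 1 is [3, 0], so an eigenvector is (0, 1).
For λ=-1: (A-λI) row 2 is [6, -3], so an eigenvector is (-1, -2).
General solution: K_1e^(-4t)(0,1) + K_2e^(-t)(-1,-2).

x(t) = -K_2e^(-t), y(t) = K_1e^(-4t) - 2K_2e^(-t)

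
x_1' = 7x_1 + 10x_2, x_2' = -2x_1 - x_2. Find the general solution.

Coefficient matrix A = [[7, 10], [-2, -1]].
Characteristic polynomial det(A - λI) = λ^2 - 6λ + 13 = 0.
Eigenvalues λ = 3 ± 2i (complex conjugate pair).
For λ=3+2i: an eigenvector is (-2,1) - i(1,0) = (-2 - i, 1).
A real fundamental pair from Re and Im of e^((3+2i)t)v: X_1 = e^(3t)(cos(2t)·(-2,1) + sin(2t)·(1,0)), X_2 = e^(3t)(sin(2t)·(-2,1) - cos(2t)·(1,0)).
General solution: C_1X_1 + C_2X_2.

x_1(t) = C_1e^(3t)sin(2t) - 2C_1e^(3t)cos(2t) - 2C_2e^(3t)sin(2t) - C_2e^(3t)cos(2t), x_2(t) = C_1e^(3t)cos(2t) + C_2e^(3t)sin(2t)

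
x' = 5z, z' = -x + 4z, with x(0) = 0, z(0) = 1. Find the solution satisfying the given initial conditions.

Coefficient matrix A = [[0, 5], [-1, 4]].
Characteristic polynomial det(A - λI) = λ^2 - 4λ + 5 = 0.
Eigenvalues λ = 2 ± i (complex conjugate pair).
For λ=2+i: an eigenvector is (2,1) - i(1,0) = (2 - i, 1).
A real fundamental pair from Re and Im of e^((2+i)t)v: X_1 = e^(2t)(cos(t)·(2,1) + sin(t)·(1,0)), X_2 = e^(2t)(sin(t)·(2,1) - cos(t)·(1,0)).
General solution: K_1X_1 + K_2X_2.
Applying x(0)=0, z(0)=1 gives K_1=1, K_2=2.

x(t) = 5e^(2t)sin(t), z(t) = 2e^(2t)sin(t) + e^(2t)cos(t)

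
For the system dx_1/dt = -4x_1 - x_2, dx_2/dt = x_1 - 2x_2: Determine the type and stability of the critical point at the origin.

A = [[-4,-1],[1,-2]]; det(A-λI) = λ^2 + 6λ + 9.
repeated λ = -3 with a single eigenvector.

stable improper node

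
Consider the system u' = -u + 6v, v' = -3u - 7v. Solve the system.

u(t) = -C_1e^(-4t)sin(3t) + C_1e^(-4t)cos(3t) + C_2e^(-4t)sin(3t) + C_2e^(-4t)cos(3t), v(t) = -C_1e^(-4t)cos(3t) - C_2e^(-4t)sin(3t)

Coefficient matrix A = [[-1, 6], [-3, -7]].
Characteristic polynomial det(A - λI) = λ^2 + 8λ + 25 = 0.
Eigenvalues λ = -4 ± 3i (complex conjugate pair).
For λ=-4+3i: an eigenvector is (1,-1) - i(-1,0) = (1 + i, -1).
A real fundamental pair from Re and Im of e^((-4+3i)t)v: X_1 = e^(-4t)(cos(3t)·(1,-1) + sin(3t)·(-1,0)), X_2 = e^(-4t)(sin(3t)·(1,-1) - cos(3t)·(-1,0)).
General solution: C_1X_1 + C_2X_2.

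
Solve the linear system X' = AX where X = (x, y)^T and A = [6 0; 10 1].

Coefficient matrix A = [[6, 0], [10, 1]].
Characteristic polynomial det(A - λI) = λ^2 - 7λ + 6 = 0.
Eigenvalues λ = 1, 6.
For λ=1: (A-λI) row 1 is [5, 0], so an eigenvector is (0, -1).
For λ=6: (A-λI) row 2 is [10, -5], so an eigenvector is (-1, -2).
General solution: c_1e^(t)(0,-1) + c_2e^(6t)(-1,-2).

x(t) = -c_2e^(6t), y(t) = -c_1e^(t) - 2c_2e^(6t)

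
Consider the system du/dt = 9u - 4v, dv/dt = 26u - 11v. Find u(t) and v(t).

Coefficient matrix A = [[9, -4], [26, -11]].
Characteristic polynomial det(A - λI) = λ^2 + 2λ + 5 = 0.
Eigenvalues λ = -1 ± 2i (complex conjugate pair).
For λ=-1+2i: an eigenvector is (1,3) - i(-1,-2) = (1 + i, 3 + 2i).
A real fundamental pair from Re and Im of e^((-1+2i)t)v: X_1 = e^(-t)(cos(2t)·(1,3) + sin(2t)·(-1,-2)), X_2 = e^(-t)(sin(2t)·(1,3) - cos(2t)·(-1,-2)).
General solution: K_1X_1 + K_2X_2.

u(t) = -K_1e^(-t)sin(2t) + K_1e^(-t)cos(2t) + K_2e^(-t)sin(2t) + K_2e^(-t)cos(2t), v(t) = -2K_1e^(-t)sin(2t) + 3K_1e^(-t)cos(2t) + 3K_2e^(-t)sin(2t) + 2K_2e^(-t)cos(2t)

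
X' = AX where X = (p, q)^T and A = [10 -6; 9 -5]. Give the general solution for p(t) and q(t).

p(t) = c_1e^(4t) - 2c_2e^(t), q(t) = c_1e^(4t) - 3c_2e^(t)

Coefficient matrix A = [[10, -6], [9, -5]].
Characteristic polynomial det(A - λI) = λ^2 - 5λ + 4 = 0.
Eigenvalues λ = 4, 1.
For λ=4: (A-λI) row 1 is [6, -6], so an eigenvector is (1, 1).
For λ=1: (A-λI) row 1 is [9, -6], so an eigenvector is (-2, -3).
General solution: c_1e^(4t)(1,1) + c_2e^(t)(-2,-3).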